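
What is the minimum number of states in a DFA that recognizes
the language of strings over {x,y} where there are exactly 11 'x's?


States: count = 0, 1, ..., 11 (that's 12 states), plus a dead state for count > 11.
Total: 12 + 1 = 13. Accept = count-11 state.

13


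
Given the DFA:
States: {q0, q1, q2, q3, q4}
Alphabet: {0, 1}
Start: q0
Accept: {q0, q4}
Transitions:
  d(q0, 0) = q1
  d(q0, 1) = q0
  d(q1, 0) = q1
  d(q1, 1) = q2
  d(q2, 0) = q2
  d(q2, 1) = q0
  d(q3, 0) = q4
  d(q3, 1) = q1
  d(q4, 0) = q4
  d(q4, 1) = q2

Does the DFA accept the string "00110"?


Trace: q0 -> q1 -> q1 -> q2 -> q0 -> q1
Final state: q1
Accept states: {q0, q4}

No, rejected (final state q1 is not an accept state)


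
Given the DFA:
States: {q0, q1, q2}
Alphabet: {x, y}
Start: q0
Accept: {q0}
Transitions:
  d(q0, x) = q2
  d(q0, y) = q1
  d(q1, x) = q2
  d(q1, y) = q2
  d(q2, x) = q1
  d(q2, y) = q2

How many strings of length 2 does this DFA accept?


Enumerating all length-2 strings:
  "xx" -> q1 [reject]
  "xy" -> q2 [reject]
  "yx" -> q2 [reject]
  "yy" -> q2 [reject]

0 out of 4


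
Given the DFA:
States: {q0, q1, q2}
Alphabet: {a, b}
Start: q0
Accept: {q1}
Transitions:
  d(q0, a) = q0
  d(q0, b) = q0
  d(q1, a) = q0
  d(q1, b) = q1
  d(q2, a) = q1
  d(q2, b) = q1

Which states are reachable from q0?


BFS from q0:
  layer 0: {q0}

{q0}


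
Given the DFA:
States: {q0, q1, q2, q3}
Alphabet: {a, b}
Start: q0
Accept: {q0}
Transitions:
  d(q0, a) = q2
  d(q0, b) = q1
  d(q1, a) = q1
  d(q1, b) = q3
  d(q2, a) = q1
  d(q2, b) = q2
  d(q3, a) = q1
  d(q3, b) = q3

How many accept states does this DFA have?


Accept states listed: {q0}
Counting: q0(1)

1


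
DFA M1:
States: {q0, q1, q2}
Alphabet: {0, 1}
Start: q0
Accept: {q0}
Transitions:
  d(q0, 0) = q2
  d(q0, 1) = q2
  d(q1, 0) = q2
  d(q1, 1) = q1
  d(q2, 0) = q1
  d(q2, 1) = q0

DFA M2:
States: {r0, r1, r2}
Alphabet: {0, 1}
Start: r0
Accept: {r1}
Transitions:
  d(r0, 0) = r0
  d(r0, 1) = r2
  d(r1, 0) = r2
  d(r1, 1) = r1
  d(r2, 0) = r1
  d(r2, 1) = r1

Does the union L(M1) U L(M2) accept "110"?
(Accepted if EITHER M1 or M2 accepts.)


M1: final=q2 accepted=False
M2: final=r2 accepted=False

No, union rejects (neither accepts)


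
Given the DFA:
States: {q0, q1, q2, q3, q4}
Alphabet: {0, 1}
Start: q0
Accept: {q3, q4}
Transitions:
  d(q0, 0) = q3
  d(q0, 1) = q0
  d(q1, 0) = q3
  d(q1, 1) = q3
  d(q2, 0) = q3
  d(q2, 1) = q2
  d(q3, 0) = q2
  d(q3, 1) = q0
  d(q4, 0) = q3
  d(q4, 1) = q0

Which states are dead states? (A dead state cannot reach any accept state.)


Forward reachability from each state:
  q0 -> reaches accept state q3 (live)
  q1 -> reaches accept state q3 (live)
  q2 -> reaches accept state q3 (live)
  q3 -> reaches accept state q3 (live)
  q4 -> reaches accept state q3 (live)

None (all states can reach an accept state)


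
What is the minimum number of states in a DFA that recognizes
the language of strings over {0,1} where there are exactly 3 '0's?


States: count = 0, 1, ..., 3 (that's 4 states), plus a dead state for count > 3.
Total: 4 + 1 = 5. Accept = count-3 state.

5


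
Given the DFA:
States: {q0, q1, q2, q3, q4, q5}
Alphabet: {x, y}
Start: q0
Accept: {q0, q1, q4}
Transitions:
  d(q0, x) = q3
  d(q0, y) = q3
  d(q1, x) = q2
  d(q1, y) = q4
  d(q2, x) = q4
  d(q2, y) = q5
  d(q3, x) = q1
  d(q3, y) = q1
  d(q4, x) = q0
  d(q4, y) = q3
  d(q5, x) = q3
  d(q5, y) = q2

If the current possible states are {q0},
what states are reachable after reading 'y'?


Apply transition on 'y' from each current state:
  d(q0, y) = q3

{q3}


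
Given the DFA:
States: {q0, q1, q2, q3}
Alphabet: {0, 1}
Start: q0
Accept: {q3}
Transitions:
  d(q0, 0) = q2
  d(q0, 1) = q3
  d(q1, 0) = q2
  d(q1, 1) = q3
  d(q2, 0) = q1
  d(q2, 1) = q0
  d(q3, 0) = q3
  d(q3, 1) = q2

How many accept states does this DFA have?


Accept states listed: {q3}
Counting: q3(1)

1


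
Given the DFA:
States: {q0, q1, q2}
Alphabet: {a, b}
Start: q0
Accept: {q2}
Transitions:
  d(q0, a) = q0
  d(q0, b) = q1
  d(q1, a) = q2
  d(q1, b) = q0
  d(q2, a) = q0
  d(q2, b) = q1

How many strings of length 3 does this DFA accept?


Enumerating all length-3 strings:
  "aaa" -> q0 [reject]
  "aab" -> q1 [reject]
  "aba" -> q2 [accept]
  "abb" -> q0 [reject]
  "baa" -> q0 [reject]
  "bab" -> q1 [reject]
  "bba" -> q0 [reject]
  "bbb" -> q1 [reject]

1 out of 8


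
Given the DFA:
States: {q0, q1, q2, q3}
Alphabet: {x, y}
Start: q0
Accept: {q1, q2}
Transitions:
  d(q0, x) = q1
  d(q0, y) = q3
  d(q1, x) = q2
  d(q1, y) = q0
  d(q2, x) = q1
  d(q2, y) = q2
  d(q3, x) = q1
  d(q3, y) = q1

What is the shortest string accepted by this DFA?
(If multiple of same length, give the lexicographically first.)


BFS by string length (lex-first path to each state shown):
  len 0: q0<-""
  len 1: q1<-"x", q3<-"y"
Found accept state at length 1.

"x"


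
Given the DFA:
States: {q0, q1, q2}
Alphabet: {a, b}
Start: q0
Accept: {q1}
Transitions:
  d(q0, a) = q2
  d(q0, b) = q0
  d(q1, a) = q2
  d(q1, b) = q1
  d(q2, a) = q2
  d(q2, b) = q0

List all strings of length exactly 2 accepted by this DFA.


All strings of length 2: 4 total
Accepted: 0

None


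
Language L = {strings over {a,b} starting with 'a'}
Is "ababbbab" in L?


first symbol = 'a'

Yes, "ababbbab" is in L


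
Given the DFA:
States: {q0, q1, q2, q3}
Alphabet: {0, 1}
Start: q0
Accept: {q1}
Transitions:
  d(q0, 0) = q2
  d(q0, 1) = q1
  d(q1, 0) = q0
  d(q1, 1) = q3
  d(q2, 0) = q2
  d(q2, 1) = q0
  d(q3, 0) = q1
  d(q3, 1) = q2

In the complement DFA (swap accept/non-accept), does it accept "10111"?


Trace: q0 -> q1 -> q0 -> q1 -> q3 -> q2
Final: q2
Original accept: {q1}
Complement: q2 is not in original accept

Yes, complement accepts (original rejects)


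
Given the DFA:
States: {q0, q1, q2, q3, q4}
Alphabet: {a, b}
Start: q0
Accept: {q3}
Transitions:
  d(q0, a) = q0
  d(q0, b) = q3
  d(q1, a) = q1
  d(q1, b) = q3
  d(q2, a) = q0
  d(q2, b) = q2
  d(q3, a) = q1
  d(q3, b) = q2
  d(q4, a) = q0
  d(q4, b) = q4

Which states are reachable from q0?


BFS from q0:
  layer 0: {q0}
  layer 1: {q3}
  layer 2: {q1, q2}

{q0, q1, q2, q3}


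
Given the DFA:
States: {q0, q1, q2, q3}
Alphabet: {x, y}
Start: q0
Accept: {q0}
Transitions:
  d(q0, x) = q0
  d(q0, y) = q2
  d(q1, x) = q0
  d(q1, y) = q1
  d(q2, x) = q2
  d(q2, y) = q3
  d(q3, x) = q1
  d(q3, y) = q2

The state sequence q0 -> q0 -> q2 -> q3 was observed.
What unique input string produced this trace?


Trace back each transition to find the symbol:
  q0 --[x]--> q0
  q0 --[y]--> q2
  q2 --[y]--> q3

"xyy"


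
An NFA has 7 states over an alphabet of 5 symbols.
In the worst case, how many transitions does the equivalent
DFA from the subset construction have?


Subset construction: one DFA state per subset of NFA states = 2^7 = 128 states.
Each DFA state has 5 outgoing transitions: 128 * 5 = 640

640


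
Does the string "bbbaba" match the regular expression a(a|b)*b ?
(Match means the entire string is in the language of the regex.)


|string| = 6; first = 'b'; last = 'a'

No, "bbbaba" does not match a(a|b)*b


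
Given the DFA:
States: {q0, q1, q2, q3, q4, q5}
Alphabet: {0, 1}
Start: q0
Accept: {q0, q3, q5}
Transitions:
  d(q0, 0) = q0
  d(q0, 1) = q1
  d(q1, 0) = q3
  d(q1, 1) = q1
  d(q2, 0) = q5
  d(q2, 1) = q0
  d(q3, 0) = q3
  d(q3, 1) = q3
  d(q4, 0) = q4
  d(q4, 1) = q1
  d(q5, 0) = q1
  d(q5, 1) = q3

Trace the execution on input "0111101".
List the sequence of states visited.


Input: 0111101
d(q0, 0) = q0
d(q0, 1) = q1
d(q1, 1) = q1
d(q1, 1) = q1
d(q1, 1) = q1
d(q1, 0) = q3
d(q3, 1) = q3


q0 -> q0 -> q1 -> q1 -> q1 -> q1 -> q3 -> q3


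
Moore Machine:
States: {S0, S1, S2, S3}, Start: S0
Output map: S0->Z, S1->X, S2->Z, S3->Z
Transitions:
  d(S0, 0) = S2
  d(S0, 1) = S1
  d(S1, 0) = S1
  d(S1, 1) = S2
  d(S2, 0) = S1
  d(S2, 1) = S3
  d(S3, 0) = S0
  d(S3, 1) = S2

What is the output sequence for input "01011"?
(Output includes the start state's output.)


Start: S0 (output Z)
  --0--> S2 (output Z)
  --1--> S3 (output Z)
  --0--> S0 (output Z)
  --1--> S1 (output X)
  --1--> S2 (output Z)

"ZZZZXZ"


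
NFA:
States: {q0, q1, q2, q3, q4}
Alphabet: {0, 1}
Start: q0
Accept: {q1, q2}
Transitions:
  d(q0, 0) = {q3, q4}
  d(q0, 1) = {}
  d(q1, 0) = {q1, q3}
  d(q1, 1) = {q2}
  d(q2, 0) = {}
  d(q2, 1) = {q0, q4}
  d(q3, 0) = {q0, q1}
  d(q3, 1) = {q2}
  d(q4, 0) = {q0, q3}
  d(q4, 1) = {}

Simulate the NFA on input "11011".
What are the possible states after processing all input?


Start: {q0}
  --1--> {}
  --1--> {}
  --0--> {}
  --1--> {}
  --1--> {}

{} (empty set, no valid transitions)


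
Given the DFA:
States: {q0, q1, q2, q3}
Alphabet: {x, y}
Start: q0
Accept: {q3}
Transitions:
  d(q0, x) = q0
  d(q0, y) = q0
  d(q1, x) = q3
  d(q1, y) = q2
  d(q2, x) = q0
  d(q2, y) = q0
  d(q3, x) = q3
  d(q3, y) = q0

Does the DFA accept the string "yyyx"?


Trace: q0 -> q0 -> q0 -> q0 -> q0
Final state: q0
Accept states: {q3}

No, rejected (final state q0 is not an accept state)


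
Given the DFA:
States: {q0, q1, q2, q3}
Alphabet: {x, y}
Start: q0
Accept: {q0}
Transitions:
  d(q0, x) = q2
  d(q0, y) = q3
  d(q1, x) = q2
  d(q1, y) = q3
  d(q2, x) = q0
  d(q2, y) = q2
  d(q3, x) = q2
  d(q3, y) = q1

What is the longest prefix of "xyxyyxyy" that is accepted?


Run the DFA, marking each prefix where the state is accepting:
  "" -> q0 [accept]
  "x" -> q2 [reject]
  "xy" -> q2 [reject]
  "xyx" -> q0 [accept]
  "xyxy" -> q3 [reject]
  "xyxyy" -> q1 [reject]
  "xyxyyx" -> q2 [reject]
  "xyxyyxy" -> q2 [reject]
  "xyxyyxyy" -> q2 [reject]

"xyx"


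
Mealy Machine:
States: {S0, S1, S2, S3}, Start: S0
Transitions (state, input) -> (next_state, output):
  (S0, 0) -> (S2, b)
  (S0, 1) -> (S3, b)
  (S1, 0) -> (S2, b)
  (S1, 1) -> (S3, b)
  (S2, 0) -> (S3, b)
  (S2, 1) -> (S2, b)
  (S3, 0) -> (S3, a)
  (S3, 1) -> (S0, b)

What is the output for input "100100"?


Step-by-step:
  (S0, 1) -> (S3, b)
  (S3, 0) -> (S3, a)
  (S3, 0) -> (S3, a)
  (S3, 1) -> (S0, b)
  (S0, 0) -> (S2, b)
  (S2, 0) -> (S3, b)

"baabbb"


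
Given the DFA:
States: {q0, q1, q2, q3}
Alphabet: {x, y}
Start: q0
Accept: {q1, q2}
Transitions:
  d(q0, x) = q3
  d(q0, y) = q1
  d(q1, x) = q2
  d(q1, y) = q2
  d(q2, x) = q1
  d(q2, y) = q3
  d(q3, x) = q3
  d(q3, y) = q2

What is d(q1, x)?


Looking up transition d(q1, x)

q2


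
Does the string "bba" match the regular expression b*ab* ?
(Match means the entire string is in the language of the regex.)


|string| = 3; first = 'b'; last = 'a'

Yes, "bba" matches b*ab*


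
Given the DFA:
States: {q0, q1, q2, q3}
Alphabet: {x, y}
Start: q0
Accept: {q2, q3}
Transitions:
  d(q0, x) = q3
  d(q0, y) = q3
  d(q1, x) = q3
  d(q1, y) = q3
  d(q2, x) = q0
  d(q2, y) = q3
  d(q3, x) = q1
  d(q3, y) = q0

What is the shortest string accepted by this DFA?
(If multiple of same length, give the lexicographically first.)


BFS by string length (lex-first path to each state shown):
  len 0: q0<-""
  len 1: q3<-"x"
Found accept state at length 1.

"x"


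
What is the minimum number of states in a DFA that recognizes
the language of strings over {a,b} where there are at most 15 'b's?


States: count = 0, 1, ..., 15 (all accepting; 16 states), plus a dead state for count > 15.
Total: 16 + 1 = 17.

17


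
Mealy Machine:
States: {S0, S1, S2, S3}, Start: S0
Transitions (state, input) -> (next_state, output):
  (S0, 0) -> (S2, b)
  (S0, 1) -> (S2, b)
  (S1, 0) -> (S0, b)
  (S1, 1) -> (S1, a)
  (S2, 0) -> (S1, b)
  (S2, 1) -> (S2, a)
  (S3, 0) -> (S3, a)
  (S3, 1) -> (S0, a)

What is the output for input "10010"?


Step-by-step:
  (S0, 1) -> (S2, b)
  (S2, 0) -> (S1, b)
  (S1, 0) -> (S0, b)
  (S0, 1) -> (S2, b)
  (S2, 0) -> (S1, b)

"bbbbb"


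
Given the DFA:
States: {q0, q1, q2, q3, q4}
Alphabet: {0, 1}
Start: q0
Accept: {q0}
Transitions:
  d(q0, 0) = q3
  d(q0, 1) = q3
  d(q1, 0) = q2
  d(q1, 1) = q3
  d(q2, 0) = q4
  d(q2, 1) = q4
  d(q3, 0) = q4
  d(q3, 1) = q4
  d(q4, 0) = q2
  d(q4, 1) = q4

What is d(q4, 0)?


Looking up transition d(q4, 0)

q2


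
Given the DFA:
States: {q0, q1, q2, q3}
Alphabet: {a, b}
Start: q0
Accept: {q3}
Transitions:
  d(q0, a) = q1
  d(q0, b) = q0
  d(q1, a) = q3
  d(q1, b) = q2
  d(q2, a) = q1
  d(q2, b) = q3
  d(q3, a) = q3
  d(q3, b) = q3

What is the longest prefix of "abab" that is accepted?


Run the DFA, marking each prefix where the state is accepting:
  "" -> q0 [reject]
  "a" -> q1 [reject]
  "ab" -> q2 [reject]
  "aba" -> q1 [reject]
  "abab" -> q2 [reject]

No prefix is accepted


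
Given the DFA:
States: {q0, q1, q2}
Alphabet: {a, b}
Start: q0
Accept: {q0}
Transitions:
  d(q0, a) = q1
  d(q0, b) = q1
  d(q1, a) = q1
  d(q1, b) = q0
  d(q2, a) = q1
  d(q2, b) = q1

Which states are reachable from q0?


BFS from q0:
  layer 0: {q0}
  layer 1: {q1}

{q0, q1}


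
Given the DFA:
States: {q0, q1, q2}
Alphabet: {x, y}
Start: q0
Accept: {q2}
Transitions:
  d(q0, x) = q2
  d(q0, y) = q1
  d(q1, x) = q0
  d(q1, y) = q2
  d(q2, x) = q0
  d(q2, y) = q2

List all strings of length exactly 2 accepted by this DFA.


All strings of length 2: 4 total
Accepted: 2

"xy", "yy"


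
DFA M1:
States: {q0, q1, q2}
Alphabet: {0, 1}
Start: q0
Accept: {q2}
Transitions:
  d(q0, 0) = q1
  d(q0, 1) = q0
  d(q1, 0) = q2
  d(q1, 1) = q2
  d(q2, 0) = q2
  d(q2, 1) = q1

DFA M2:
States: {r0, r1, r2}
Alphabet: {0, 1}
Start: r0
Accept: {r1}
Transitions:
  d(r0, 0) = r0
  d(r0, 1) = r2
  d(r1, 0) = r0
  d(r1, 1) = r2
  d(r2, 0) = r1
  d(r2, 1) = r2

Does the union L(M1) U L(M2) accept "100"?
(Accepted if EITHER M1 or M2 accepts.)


M1: final=q2 accepted=True
M2: final=r0 accepted=False

Yes, union accepts


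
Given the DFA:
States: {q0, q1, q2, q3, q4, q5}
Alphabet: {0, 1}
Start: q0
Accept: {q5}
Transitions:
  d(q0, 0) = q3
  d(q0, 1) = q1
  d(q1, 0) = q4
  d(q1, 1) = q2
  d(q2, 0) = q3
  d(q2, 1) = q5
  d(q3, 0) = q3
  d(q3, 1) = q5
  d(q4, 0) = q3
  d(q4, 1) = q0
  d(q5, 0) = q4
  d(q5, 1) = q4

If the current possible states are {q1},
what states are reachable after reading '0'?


Apply transition on '0' from each current state:
  d(q1, 0) = q4

{q4}


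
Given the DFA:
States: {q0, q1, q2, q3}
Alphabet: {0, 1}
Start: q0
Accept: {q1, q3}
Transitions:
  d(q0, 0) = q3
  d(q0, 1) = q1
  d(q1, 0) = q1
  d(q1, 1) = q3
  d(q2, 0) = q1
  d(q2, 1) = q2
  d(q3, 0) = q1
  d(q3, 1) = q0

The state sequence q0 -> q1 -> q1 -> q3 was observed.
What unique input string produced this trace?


Trace back each transition to find the symbol:
  q0 --[1]--> q1
  q1 --[0]--> q1
  q1 --[1]--> q3

"101"


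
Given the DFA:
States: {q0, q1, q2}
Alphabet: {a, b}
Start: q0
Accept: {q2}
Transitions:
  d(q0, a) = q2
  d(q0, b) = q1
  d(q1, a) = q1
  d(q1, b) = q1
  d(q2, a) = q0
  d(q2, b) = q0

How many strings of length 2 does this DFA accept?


Enumerating all length-2 strings:
  "aa" -> q0 [reject]
  "ab" -> q0 [reject]
  "ba" -> q1 [reject]
  "bb" -> q1 [reject]

0 out of 4


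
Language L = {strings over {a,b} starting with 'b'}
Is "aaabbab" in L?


first symbol = 'a'

No, "aaabbab" is not in L


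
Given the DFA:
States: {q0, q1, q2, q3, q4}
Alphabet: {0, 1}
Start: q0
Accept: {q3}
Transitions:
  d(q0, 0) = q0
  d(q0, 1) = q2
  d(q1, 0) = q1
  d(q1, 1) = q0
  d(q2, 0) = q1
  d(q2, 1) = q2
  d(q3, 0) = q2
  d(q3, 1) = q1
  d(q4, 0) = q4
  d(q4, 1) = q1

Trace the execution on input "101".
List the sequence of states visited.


Input: 101
d(q0, 1) = q2
d(q2, 0) = q1
d(q1, 1) = q0


q0 -> q2 -> q1 -> q0


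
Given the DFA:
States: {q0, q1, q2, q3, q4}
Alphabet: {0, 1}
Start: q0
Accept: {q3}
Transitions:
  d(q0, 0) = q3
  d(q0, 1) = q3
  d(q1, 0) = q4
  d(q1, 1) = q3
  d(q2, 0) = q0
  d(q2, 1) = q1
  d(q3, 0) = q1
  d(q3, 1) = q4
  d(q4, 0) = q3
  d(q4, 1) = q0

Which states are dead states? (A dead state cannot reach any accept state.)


Forward reachability from each state:
  q0 -> reaches accept state q3 (live)
  q1 -> reaches accept state q3 (live)
  q2 -> reaches accept state q3 (live)
  q3 -> reaches accept state q3 (live)
  q4 -> reaches accept state q3 (live)

None (all states can reach an accept state)


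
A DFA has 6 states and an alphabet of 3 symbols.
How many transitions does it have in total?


Each state has exactly one transition per symbol.
6 * 3 = 18

18


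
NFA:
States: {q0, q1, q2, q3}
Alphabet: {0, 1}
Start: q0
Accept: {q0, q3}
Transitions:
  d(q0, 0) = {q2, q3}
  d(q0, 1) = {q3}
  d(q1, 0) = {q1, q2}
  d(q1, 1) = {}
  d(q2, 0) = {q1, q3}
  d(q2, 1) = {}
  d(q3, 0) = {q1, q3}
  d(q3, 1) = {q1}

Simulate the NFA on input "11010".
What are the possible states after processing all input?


Start: {q0}
  --1--> {q3}
  --1--> {q1}
  --0--> {q1, q2}
  --1--> {}
  --0--> {}

{} (empty set, no valid transitions)


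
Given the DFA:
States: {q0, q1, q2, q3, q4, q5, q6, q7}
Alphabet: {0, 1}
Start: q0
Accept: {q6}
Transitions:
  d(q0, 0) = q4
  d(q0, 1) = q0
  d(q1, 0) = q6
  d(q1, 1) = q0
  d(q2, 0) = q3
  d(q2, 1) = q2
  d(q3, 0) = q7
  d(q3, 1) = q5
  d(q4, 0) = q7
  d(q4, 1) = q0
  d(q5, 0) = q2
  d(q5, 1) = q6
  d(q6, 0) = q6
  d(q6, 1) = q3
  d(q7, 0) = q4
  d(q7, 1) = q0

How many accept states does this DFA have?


Accept states listed: {q6}
Counting: q6(1)

1


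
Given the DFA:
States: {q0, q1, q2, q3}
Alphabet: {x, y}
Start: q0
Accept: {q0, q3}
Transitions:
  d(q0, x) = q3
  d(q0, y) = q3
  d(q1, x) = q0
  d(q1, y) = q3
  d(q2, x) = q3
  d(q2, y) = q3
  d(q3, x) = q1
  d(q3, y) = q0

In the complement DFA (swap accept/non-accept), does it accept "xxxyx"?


Trace: q0 -> q3 -> q1 -> q0 -> q3 -> q1
Final: q1
Original accept: {q0, q3}
Complement: q1 is not in original accept

Yes, complement accepts (original rejects)


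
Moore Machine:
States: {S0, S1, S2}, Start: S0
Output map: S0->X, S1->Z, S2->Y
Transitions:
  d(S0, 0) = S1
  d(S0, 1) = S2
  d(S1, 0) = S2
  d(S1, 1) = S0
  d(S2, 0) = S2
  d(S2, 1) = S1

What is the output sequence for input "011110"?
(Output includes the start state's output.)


Start: S0 (output X)
  --0--> S1 (output Z)
  --1--> S0 (output X)
  --1--> S2 (output Y)
  --1--> S1 (output Z)
  --1--> S0 (output X)
  --0--> S1 (output Z)

"XZXYZXZ"


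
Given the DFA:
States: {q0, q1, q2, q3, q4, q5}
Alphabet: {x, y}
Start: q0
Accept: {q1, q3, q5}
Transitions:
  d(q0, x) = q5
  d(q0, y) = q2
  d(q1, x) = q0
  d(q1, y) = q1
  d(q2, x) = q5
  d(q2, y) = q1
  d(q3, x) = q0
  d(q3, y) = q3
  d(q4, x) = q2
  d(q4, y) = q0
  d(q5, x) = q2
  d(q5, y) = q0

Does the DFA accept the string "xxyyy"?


Trace: q0 -> q5 -> q2 -> q1 -> q1 -> q1
Final state: q1
Accept states: {q1, q3, q5}

Yes, accepted (final state q1 is an accept state)


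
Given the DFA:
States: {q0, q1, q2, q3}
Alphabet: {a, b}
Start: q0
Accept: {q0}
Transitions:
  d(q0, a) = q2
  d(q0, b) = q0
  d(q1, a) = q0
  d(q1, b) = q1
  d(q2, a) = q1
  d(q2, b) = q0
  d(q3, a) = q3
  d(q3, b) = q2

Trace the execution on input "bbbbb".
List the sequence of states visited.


Input: bbbbb
d(q0, b) = q0
d(q0, b) = q0
d(q0, b) = q0
d(q0, b) = q0
d(q0, b) = q0


q0 -> q0 -> q0 -> q0 -> q0 -> q0


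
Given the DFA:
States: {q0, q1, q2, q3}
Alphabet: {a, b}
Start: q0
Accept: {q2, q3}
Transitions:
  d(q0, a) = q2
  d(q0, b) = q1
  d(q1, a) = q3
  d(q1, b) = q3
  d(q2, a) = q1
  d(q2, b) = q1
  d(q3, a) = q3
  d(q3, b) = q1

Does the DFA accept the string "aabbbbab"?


Trace: q0 -> q2 -> q1 -> q3 -> q1 -> q3 -> q1 -> q3 -> q1
Final state: q1
Accept states: {q2, q3}

No, rejected (final state q1 is not an accept state)


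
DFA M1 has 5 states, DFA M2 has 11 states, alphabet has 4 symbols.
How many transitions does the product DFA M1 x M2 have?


Product DFA has 5 * 11 = 55 states.
Each has 4 transitions: 55 * 4 = 220

220


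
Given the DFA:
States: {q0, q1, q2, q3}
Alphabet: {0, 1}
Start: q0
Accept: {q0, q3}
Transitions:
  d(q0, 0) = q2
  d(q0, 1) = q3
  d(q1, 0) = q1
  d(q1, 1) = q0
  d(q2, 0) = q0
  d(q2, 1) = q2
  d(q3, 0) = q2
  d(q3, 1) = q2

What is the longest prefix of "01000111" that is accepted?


Run the DFA, marking each prefix where the state is accepting:
  "" -> q0 [accept]
  "0" -> q2 [reject]
  "01" -> q2 [reject]
  "010" -> q0 [accept]
  "0100" -> q2 [reject]
  "01000" -> q0 [accept]
  "010001" -> q3 [accept]
  "0100011" -> q2 [reject]
  "01000111" -> q2 [reject]

"010001"


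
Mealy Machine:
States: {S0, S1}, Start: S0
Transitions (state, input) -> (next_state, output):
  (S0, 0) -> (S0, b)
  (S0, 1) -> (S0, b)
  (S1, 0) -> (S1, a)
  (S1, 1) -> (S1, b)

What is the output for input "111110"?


Step-by-step:
  (S0, 1) -> (S0, b)
  (S0, 1) -> (S0, b)
  (S0, 1) -> (S0, b)
  (S0, 1) -> (S0, b)
  (S0, 1) -> (S0, b)
  (S0, 0) -> (S0, b)

"bbbbbb"


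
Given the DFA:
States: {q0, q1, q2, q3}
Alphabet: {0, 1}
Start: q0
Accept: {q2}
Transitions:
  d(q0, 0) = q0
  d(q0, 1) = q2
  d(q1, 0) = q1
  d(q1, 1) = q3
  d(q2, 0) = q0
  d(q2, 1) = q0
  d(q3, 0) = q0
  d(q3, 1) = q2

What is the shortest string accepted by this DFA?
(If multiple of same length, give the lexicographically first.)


BFS by string length (lex-first path to each state shown):
  len 0: q0<-""
  len 1: q0<-"0", q2<-"1"
Found accept state at length 1.

"1"


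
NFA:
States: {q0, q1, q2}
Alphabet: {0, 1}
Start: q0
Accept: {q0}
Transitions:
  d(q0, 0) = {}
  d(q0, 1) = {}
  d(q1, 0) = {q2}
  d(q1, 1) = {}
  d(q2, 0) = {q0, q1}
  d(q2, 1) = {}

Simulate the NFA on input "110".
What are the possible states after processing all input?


Start: {q0}
  --1--> {}
  --1--> {}
  --0--> {}

{} (empty set, no valid transitions)


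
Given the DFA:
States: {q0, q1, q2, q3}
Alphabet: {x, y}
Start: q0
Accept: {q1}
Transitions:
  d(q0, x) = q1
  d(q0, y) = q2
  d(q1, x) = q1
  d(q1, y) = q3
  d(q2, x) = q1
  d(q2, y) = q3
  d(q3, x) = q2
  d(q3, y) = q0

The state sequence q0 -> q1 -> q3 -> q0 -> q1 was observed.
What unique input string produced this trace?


Trace back each transition to find the symbol:
  q0 --[x]--> q1
  q1 --[y]--> q3
  q3 --[y]--> q0
  q0 --[x]--> q1

"xyyx"


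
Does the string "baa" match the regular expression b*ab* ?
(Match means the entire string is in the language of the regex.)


|string| = 3; first = 'b'; last = 'a'

No, "baa" does not match b*ab*


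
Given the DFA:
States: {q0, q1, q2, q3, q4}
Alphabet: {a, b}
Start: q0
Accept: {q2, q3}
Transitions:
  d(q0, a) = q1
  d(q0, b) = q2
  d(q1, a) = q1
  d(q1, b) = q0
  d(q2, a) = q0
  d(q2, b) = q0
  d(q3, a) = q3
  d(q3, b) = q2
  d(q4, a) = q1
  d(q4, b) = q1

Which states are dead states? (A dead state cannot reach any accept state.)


Forward reachability from each state:
  q0 -> reaches accept state q2 (live)
  q1 -> reaches accept state q2 (live)
  q2 -> reaches accept state q2 (live)
  q3 -> reaches accept state q2 (live)
  q4 -> reaches accept state q2 (live)

None (all states can reach an accept state)


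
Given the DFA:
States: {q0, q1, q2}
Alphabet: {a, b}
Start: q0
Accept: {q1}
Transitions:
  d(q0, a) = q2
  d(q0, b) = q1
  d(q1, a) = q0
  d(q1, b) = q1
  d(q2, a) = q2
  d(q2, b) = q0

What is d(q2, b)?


Looking up transition d(q2, b)

q0


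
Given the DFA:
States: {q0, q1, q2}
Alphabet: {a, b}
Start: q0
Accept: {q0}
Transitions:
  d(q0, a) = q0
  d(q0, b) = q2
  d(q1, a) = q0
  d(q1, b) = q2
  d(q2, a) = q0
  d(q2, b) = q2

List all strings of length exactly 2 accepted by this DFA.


All strings of length 2: 4 total
Accepted: 2

"aa", "ba"


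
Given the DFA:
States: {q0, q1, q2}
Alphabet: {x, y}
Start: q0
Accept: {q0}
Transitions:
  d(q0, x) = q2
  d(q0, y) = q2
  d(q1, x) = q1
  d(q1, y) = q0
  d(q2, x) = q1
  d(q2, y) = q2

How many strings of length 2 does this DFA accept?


Enumerating all length-2 strings:
  "xx" -> q1 [reject]
  "xy" -> q2 [reject]
  "yx" -> q1 [reject]
  "yy" -> q2 [reject]

0 out of 4


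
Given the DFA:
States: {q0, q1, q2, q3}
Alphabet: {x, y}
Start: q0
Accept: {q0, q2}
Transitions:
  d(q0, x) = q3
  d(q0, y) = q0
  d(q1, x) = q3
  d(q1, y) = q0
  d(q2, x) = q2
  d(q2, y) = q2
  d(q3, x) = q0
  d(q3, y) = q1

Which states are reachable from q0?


BFS from q0:
  layer 0: {q0}
  layer 1: {q3}
  layer 2: {q1}

{q0, q1, q3}


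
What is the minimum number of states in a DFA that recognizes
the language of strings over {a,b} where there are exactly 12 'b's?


States: count = 0, 1, ..., 12 (that's 13 states), plus a dead state for count > 12.
Total: 13 + 1 = 14. Accept = count-12 state.

14


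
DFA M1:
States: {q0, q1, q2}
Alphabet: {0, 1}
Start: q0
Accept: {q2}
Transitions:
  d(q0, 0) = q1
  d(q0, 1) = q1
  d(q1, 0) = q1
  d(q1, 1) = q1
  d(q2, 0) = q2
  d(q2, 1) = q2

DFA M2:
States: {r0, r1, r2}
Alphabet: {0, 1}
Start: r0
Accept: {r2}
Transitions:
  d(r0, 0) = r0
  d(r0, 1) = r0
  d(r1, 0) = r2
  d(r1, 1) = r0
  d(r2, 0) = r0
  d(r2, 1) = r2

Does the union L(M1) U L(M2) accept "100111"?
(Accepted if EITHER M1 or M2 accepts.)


M1: final=q1 accepted=False
M2: final=r0 accepted=False

No, union rejects (neither accepts)


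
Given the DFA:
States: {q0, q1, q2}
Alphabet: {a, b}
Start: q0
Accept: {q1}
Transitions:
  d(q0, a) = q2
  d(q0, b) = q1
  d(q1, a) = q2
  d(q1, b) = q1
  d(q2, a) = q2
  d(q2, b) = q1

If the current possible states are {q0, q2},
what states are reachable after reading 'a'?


Apply transition on 'a' from each current state:
  d(q0, a) = q2
  d(q2, a) = q2

{q2}


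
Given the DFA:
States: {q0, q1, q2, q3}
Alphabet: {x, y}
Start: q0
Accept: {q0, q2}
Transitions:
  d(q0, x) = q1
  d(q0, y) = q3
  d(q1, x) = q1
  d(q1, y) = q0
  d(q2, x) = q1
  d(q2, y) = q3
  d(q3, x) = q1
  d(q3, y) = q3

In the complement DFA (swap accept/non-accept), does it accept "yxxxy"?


Trace: q0 -> q3 -> q1 -> q1 -> q1 -> q0
Final: q0
Original accept: {q0, q2}
Complement: q0 is in original accept

No, complement rejects (original accepts)


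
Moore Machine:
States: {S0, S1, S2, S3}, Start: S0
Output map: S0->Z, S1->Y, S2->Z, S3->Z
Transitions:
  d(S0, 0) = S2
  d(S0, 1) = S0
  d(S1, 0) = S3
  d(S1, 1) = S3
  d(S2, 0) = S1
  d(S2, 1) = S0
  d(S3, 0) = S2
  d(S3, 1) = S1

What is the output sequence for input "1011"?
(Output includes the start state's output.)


Start: S0 (output Z)
  --1--> S0 (output Z)
  --0--> S2 (output Z)
  --1--> S0 (output Z)
  --1--> S0 (output Z)

"ZZZZZ"


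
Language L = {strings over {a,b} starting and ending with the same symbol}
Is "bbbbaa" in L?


first = 'b', last = 'a'

No, "bbbbaa" is not in L


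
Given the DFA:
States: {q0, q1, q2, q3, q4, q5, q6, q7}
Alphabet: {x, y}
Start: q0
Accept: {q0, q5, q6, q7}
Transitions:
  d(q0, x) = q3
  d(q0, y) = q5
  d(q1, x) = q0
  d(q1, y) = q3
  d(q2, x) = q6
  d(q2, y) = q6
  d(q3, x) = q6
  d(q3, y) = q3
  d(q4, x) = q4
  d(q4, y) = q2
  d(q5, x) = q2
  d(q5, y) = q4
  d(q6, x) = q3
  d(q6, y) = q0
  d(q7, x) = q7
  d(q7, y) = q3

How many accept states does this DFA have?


Accept states listed: {q0, q5, q6, q7}
Counting: q0(1) q5(2) q6(3) q7(4)

4


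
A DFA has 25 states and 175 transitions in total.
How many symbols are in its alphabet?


Each state has exactly one transition per symbol.
|alphabet| = transitions / states = 175 / 25 = 7

7


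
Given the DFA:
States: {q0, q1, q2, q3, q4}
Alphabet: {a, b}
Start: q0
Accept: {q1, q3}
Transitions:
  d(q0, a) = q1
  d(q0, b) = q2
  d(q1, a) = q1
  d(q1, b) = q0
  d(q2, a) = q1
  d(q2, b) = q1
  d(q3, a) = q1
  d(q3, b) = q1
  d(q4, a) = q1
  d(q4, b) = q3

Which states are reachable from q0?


BFS from q0:
  layer 0: {q0}
  layer 1: {q1, q2}

{q0, q1, q2}


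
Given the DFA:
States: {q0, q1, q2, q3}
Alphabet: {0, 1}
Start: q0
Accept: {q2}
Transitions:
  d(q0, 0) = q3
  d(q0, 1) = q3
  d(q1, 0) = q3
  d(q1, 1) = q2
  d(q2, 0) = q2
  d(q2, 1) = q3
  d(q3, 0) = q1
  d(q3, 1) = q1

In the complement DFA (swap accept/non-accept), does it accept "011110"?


Trace: q0 -> q3 -> q1 -> q2 -> q3 -> q1 -> q3
Final: q3
Original accept: {q2}
Complement: q3 is not in original accept

Yes, complement accepts (original rejects)


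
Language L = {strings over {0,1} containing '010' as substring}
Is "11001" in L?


'010' does not occur

No, "11001" is not in L


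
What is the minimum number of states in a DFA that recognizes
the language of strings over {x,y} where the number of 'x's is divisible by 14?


States track (count of 'x') mod 14.
Need 14 states: one per remainder 0..13; accept = remainder 0.

14


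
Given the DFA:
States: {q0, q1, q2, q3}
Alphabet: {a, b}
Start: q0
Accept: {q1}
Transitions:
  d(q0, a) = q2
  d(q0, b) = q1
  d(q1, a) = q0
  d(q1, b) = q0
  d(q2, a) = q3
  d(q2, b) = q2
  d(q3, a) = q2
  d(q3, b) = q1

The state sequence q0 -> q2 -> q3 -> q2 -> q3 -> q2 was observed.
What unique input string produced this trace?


Trace back each transition to find the symbol:
  q0 --[a]--> q2
  q2 --[a]--> q3
  q3 --[a]--> q2
  q2 --[a]--> q3
  q3 --[a]--> q2

"aaaaa"


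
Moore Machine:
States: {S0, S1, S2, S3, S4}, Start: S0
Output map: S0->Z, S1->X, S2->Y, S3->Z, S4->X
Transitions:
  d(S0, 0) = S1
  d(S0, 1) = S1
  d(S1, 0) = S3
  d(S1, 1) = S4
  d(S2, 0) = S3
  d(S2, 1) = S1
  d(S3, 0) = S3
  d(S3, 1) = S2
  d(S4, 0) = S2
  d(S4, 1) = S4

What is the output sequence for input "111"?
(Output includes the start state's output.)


Start: S0 (output Z)
  --1--> S1 (output X)
  --1--> S4 (output X)
  --1--> S4 (output X)

"ZXXX"


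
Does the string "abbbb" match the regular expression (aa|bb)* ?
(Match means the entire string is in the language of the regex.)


|string| = 5; first = 'a'; last = 'b'

No, "abbbb" does not match (aa|bb)*


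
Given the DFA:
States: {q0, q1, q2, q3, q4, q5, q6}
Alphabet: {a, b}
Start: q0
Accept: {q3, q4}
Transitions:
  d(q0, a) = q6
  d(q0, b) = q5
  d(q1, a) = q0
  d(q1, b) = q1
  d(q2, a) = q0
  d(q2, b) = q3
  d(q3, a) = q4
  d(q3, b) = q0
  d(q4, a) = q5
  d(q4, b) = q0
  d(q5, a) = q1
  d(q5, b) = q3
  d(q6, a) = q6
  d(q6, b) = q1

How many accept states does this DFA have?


Accept states listed: {q3, q4}
Counting: q3(1) q4(2)

2


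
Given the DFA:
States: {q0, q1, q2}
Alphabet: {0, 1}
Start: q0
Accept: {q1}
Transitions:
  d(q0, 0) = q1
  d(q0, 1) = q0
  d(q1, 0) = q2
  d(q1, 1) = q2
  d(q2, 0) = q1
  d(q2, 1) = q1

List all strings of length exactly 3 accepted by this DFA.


All strings of length 3: 8 total
Accepted: 5

"000", "001", "010", "011", "110"


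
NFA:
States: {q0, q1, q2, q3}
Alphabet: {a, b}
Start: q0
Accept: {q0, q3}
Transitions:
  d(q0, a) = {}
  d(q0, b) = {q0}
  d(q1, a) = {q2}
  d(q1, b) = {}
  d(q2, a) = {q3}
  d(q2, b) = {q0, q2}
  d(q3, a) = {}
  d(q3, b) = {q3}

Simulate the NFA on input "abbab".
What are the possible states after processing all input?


Start: {q0}
  --a--> {}
  --b--> {}
  --b--> {}
  --a--> {}
  --b--> {}

{} (empty set, no valid transitions)


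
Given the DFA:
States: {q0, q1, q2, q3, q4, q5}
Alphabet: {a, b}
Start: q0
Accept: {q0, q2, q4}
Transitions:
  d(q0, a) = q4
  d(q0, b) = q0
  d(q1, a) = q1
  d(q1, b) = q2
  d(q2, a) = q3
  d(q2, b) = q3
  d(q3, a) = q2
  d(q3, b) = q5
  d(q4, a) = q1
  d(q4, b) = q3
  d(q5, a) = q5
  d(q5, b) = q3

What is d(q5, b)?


Looking up transition d(q5, b)

q3


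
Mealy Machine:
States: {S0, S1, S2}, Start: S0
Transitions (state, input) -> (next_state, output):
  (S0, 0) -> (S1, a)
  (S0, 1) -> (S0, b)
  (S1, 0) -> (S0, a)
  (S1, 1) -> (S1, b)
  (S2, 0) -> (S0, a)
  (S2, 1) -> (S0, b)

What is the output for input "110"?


Step-by-step:
  (S0, 1) -> (S0, b)
  (S0, 1) -> (S0, b)
  (S0, 0) -> (S1, a)

"bba"


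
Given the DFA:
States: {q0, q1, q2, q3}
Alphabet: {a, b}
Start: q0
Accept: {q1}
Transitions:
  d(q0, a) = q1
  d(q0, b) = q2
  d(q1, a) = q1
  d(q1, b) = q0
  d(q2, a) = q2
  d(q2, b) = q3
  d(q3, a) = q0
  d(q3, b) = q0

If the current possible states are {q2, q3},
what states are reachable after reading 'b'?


Apply transition on 'b' from each current state:
  d(q2, b) = q3
  d(q3, b) = q0

{q0, q3}


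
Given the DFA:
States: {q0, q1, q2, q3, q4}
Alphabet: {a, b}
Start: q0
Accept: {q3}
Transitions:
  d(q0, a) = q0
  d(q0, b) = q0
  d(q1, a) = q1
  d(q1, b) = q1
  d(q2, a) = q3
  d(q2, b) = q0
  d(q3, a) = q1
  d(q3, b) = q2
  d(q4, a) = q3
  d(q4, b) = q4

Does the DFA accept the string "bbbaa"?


Trace: q0 -> q0 -> q0 -> q0 -> q0 -> q0
Final state: q0
Accept states: {q3}

No, rejected (final state q0 is not an accept state)


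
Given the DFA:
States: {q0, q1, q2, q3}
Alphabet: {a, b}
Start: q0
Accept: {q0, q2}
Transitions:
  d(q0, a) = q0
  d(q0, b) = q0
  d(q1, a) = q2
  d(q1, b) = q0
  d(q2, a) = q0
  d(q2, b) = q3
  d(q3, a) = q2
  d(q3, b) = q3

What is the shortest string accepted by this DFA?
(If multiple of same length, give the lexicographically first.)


BFS by string length (lex-first path to each state shown):
  len 0: q0<-""
Found accept state at length 0.

"" (empty string)


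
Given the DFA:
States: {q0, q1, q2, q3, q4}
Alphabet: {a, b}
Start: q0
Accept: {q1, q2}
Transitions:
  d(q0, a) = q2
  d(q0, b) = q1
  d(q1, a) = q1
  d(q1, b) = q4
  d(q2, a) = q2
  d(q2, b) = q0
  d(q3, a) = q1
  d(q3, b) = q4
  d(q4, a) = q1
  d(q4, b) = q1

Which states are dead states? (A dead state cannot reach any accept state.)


Forward reachability from each state:
  q0 -> reaches accept state q1 (live)
  q1 -> reaches accept state q1 (live)
  q2 -> reaches accept state q1 (live)
  q3 -> reaches accept state q1 (live)
  q4 -> reaches accept state q1 (live)

None (all states can reach an accept state)


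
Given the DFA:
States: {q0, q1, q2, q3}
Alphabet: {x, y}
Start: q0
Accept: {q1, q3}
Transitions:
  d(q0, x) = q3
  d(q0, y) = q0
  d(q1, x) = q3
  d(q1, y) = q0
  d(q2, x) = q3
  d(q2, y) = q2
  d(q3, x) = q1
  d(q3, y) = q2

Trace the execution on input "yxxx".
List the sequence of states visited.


Input: yxxx
d(q0, y) = q0
d(q0, x) = q3
d(q3, x) = q1
d(q1, x) = q3


q0 -> q0 -> q3 -> q1 -> q3


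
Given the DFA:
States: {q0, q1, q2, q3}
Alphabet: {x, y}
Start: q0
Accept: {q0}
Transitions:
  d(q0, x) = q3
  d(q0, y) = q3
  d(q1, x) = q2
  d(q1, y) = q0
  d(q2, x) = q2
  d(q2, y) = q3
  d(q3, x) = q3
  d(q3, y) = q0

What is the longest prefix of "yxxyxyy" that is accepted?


Run the DFA, marking each prefix where the state is accepting:
  "" -> q0 [accept]
  "y" -> q3 [reject]
  "yx" -> q3 [reject]
  "yxx" -> q3 [reject]
  "yxxy" -> q0 [accept]
  "yxxyx" -> q3 [reject]
  "yxxyxy" -> q0 [accept]
  "yxxyxyy" -> q3 [reject]

"yxxyxy"


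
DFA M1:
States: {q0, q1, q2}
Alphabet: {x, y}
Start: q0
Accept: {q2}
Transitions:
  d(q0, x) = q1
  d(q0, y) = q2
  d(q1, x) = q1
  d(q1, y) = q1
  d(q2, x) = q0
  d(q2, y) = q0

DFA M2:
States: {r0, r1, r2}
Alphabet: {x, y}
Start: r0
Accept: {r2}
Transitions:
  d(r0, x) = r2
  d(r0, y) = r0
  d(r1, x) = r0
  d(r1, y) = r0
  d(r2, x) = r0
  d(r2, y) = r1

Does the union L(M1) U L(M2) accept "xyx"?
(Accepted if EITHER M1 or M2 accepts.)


M1: final=q1 accepted=False
M2: final=r0 accepted=False

No, union rejects (neither accepts)


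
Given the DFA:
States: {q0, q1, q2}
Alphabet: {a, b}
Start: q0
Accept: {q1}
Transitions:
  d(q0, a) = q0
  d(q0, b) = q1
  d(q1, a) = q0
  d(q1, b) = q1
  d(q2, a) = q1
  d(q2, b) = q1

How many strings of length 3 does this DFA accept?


Enumerating all length-3 strings:
  "aaa" -> q0 [reject]
  "aab" -> q1 [accept]
  "aba" -> q0 [reject]
  "abb" -> q1 [accept]
  "baa" -> q0 [reject]
  "bab" -> q1 [accept]
  "bba" -> q0 [reject]
  "bbb" -> q1 [accept]

4 out of 8


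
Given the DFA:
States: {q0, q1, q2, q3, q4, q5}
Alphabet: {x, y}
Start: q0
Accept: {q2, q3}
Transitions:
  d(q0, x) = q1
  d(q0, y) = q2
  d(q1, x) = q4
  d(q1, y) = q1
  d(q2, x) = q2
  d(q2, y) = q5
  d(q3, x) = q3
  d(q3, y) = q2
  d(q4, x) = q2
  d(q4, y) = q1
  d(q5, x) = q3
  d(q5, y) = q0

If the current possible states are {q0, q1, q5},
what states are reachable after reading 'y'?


Apply transition on 'y' from each current state:
  d(q0, y) = q2
  d(q1, y) = q1
  d(q5, y) = q0

{q0, q1, q2}


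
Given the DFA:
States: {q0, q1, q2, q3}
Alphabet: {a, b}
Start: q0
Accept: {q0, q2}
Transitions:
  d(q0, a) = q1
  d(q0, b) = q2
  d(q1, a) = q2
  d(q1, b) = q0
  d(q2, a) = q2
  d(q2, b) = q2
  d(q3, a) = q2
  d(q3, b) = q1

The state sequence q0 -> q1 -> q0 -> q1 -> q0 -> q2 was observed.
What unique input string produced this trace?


Trace back each transition to find the symbol:
  q0 --[a]--> q1
  q1 --[b]--> q0
  q0 --[a]--> q1
  q1 --[b]--> q0
  q0 --[b]--> q2

"ababb"


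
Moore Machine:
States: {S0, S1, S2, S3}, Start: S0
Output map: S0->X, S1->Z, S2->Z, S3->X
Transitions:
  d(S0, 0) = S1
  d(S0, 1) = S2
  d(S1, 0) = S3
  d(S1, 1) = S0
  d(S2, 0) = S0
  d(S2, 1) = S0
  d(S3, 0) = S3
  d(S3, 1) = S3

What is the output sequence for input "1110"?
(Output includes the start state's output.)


Start: S0 (output X)
  --1--> S2 (output Z)
  --1--> S0 (output X)
  --1--> S2 (output Z)
  --0--> S0 (output X)

"XZXZX"


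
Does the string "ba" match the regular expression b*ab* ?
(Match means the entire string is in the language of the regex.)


|string| = 2; first = 'b'; last = 'a'

Yes, "ba" matches b*ab*


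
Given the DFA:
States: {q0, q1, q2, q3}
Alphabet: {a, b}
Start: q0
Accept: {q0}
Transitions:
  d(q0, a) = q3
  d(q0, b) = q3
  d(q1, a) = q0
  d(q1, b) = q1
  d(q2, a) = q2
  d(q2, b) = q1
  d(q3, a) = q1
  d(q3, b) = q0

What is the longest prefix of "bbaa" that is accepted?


Run the DFA, marking each prefix where the state is accepting:
  "" -> q0 [accept]
  "b" -> q3 [reject]
  "bb" -> q0 [accept]
  "bba" -> q3 [reject]
  "bbaa" -> q1 [reject]

"bb"


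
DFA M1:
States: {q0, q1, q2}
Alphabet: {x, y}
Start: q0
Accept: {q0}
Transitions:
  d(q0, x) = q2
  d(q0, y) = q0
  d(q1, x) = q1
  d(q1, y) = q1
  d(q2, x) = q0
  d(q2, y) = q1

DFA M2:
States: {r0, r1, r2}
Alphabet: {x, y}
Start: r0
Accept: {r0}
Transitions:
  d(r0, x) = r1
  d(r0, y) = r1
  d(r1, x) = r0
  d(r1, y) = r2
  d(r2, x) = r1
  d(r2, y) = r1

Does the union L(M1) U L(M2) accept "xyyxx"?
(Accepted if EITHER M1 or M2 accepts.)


M1: final=q1 accepted=False
M2: final=r1 accepted=False

No, union rejects (neither accepts)


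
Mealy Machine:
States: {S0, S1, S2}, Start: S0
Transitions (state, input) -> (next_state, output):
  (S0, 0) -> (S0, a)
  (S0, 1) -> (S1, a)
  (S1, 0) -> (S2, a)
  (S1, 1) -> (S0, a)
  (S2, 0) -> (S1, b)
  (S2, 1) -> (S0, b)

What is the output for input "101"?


Step-by-step:
  (S0, 1) -> (S1, a)
  (S1, 0) -> (S2, a)
  (S2, 1) -> (S0, b)

"aab"


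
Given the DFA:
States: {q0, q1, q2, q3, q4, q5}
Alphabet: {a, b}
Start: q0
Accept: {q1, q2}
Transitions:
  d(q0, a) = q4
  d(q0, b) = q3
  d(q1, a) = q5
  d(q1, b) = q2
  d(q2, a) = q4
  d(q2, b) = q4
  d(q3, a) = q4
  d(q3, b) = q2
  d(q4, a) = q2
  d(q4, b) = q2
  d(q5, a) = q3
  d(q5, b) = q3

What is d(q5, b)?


Looking up transition d(q5, b)

q3


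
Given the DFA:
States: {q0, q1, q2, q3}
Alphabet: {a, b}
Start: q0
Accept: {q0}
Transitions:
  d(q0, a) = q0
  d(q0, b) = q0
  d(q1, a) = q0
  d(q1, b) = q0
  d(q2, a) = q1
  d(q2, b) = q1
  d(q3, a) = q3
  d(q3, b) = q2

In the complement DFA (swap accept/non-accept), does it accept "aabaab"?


Trace: q0 -> q0 -> q0 -> q0 -> q0 -> q0 -> q0
Final: q0
Original accept: {q0}
Complement: q0 is in original accept

No, complement rejects (original accepts)


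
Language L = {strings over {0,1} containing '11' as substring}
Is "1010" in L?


'11' does not occur

No, "1010" is not in L


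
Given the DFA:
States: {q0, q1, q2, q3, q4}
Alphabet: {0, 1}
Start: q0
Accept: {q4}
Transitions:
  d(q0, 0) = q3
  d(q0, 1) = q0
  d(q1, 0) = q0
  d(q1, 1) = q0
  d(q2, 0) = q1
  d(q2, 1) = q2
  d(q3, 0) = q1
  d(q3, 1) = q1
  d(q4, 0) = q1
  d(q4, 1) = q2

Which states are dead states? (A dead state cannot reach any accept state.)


Forward reachability from each state:
  q0 -> reaches {q0, q1, q3}, no accept state (dead)
  q1 -> reaches {q0, q1, q3}, no accept state (dead)
  q2 -> reaches {q0, q1, q2, q3}, no accept state (dead)
  q3 -> reaches {q0, q1, q3}, no accept state (dead)
  q4 -> reaches accept state q4 (live)

{q0, q1, q2, q3}
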